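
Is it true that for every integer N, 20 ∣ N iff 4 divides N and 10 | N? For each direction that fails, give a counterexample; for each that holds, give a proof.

Equivalent; both directions hold.

(→) If 20 ∣ N, write N = 20q. Since 20 = 5·4, N = 4·(5q), so 4 ∣ N; and since 20 = 2·10, N = 10·(2q), so 10 ∣ N.

(←) Suppose 4 ∣ N and 10 ∣ N. Any common multiple of 4 and 10 is a multiple of their lcm; here lcm(4, 10) = 4·10/gcd(4, 10) = 40/2 = 20, so 20 ∣ N.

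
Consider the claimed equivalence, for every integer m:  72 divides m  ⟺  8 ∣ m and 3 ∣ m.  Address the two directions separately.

(⇒) holds; (⇐) fails.

(⇐) This fails: take m = 24. Both 8 ∣ 24 and 3 ∣ 24, yet 24 is not a multiple of 72 (since 24 = 0·72 + 24), so 72 ∤ 24.

(⇒) If 72 ∣ m, write m = 72q. Since 72 = 9·8, m = 8·(9q), so 8 ∣ m; and since 72 = 24·3, m = 3·(24q), so 3 ∣ m.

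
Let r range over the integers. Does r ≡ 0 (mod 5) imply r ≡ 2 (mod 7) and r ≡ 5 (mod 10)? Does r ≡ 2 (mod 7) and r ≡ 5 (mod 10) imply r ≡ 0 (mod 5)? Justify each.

Not equivalent: only (⇐) holds.

(⇒) This fails: r = 0 gives 0 ≡ 0 (mod 5) but 0 ≡ 0 (mod 7), so the conjunction on the right does not hold.

(⇐) Conversely, if r ≡ 2 (mod 7) and r ≡ 5 (mod 10), then by the Chinese remainder theorem r ≡ 65 (mod 70). Since 65 ≡ 0 (mod 5) and 5 ∣ 70, we get r ≡ 0 (mod 5).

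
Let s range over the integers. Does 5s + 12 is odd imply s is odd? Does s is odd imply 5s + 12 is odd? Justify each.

[⇒] Suppose 5s + 12 is odd. Since 5 is odd, 5s and s have the same parity, so 5s + 12 ≡ s + 12 (mod 2). As 12 is even, 5s + 12 is odd exactly when s is odd. Thus s is odd.

[⇐] Conversely, suppose s is odd; write s = 2j + 1. Then 5s + 12 = 5·(2j + 1) + 12 = 2·5j + 17, which is odd.

The biconditional holds.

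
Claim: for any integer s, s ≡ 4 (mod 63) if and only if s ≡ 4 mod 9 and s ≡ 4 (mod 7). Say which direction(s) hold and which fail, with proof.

The biconditional holds.

[⇒] Suppose s ≡ 4 (mod 63); write s = 63j + 4. Since 9 ∣ 63, reducing mod 9 gives s ≡ 4 (mod 9); since 7 ∣ 63, reducing mod 7 gives s ≡ 4 (mod 7).

[⇐] Conversely, if s ≡ 4 (mod 9) and s ≡ 4 (mod 7), then by the Chinese remainder theorem s ≡ 4 (mod 63). This is exactly s ≡ 4 (mod 63).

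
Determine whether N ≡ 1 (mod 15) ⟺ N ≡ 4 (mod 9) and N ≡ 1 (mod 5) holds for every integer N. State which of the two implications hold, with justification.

The forward direction fails; the converse holds.

Forward direction. This fails: N = 16 gives 16 ≡ 1 (mod 15) but 16 ≡ 7 (mod 9), so the conjunction on the right does not hold.

Converse. If N ≡ 4 (mod 9) and N ≡ 1 (mod 5), then by the Chinese remainder theorem N ≡ 31 (mod 45). Since 31 ≡ 1 (mod 15) and 15 ∣ 45, we get N ≡ 1 (mod 15).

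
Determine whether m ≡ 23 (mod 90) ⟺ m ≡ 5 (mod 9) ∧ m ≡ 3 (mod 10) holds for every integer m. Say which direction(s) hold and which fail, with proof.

Both directions hold.

(⇒) Suppose m ≡ 23 (mod 90); write m = 90j + 23. Since 9 ∣ 90, reducing mod 9 gives m ≡ 23 ≡ 5 (mod 9); since 10 ∣ 90, reducing mod 10 gives m ≡ 23 ≡ 3 (mod 10).

(⇐) Conversely, if m ≡ 5 (mod 9) and m ≡ 3 (mod 10), then by the Chinese remainder theorem m ≡ 23 (mod 90). This is exactly m ≡ 23 (mod 90).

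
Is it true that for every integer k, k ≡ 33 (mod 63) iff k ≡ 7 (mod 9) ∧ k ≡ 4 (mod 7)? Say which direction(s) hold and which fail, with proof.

Neither implication holds.

(→) This fails: k = 33 gives 33 ≡ 33 (mod 63) but 33 ≡ 6 (mod 9), so the conjunction on the right does not hold.

(←) This fails: k = 25 satisfies both congruences on the right (25 ≡ 7 mod 9 and 25 ≡ 4 mod 7) yet 25 ≡ 25 (mod 63), not 33.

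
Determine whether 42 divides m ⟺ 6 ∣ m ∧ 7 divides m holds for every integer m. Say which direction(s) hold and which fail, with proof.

Forward direction. If 42 ∣ m, write m = 42q. Since 42 = 7·6, m = 6·(7q), so 6 ∣ m; and since 42 = 6·7, m = 7·(6q), so 7 ∣ m.

Converse. Suppose 6 ∣ m and 7 ∣ m. Any common multiple of 6 and 7 is a multiple of their lcm; here gcd(6, 7) = 1, so lcm(6, 7) = 6·7 = 42, so 42 ∣ m.

Both directions hold.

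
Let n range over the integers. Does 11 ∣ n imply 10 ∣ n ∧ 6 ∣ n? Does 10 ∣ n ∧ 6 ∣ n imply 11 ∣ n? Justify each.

[⇒] This fails: take n = 11. Certainly 11 ∣ 11, but 10 ∤ 11.

[⇐] This fails: take n = 30. Both 10 ∣ 30 and 6 ∣ 30, yet 30 is not a multiple of 11 (since 30 = 2·11 + 8), so 11 ∤ 30.

Neither implication holds.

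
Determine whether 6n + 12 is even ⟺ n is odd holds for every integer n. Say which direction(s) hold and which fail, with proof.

Only the reverse direction holds.

[⇒] This fails: take n = 0. Then 6n + 12 = 12, which is even, yet n = 0 is even, not odd.

[⇐] Suppose n is odd. Since 6 is even, 6n is even for every n, so 6n + 12 has the same parity as 12, which is even. Hence 6n + 12 is even.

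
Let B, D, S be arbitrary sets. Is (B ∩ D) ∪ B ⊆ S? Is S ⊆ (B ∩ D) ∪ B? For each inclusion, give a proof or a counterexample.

(⊆) This inclusion fails. Take B = {1}, D = ∅, S = ∅; then 1 ∈ (B ∩ D) ∪ B but 1 ∉ S.

(⊇) This inclusion fails. Take B = ∅, D = ∅, S = {1}; then 1 ∈ S but 1 ∉ (B ∩ D) ∪ B.

Neither inclusion holds.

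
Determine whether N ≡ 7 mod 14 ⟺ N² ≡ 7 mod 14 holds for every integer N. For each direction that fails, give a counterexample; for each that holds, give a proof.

The biconditional holds.

[⇒] Suppose N ≡ 7 mod 14. Write N = 14j + 7. Then (14j + 7)² = 196j² + 196j + 49 = 14(14j² + 14j + 3) + 7, so N² ≡ 7 (mod 14).

[⇐] Conversely, suppose N² ≡ 7 (mod 14). The only residue r in {0, …, 13} with r² ≡ 7 (mod 14) is r = 7, so N ≡ 7 (mod 14).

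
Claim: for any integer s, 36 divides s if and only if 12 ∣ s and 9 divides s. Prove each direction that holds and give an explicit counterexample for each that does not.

(⇒) If 36 ∣ s, write s = 36q. Since 36 = 3·12, s = 12·(3q), so 12 ∣ s; and since 36 = 4·9, s = 9·(4q), so 9 ∣ s.

(⇐) Suppose 12 ∣ s and 9 ∣ s. Any common multiple of 12 and 9 is a multiple of their lcm; here lcm(12, 9) = 12·9/gcd(12, 9) = 108/3 = 36, so 36 ∣ s.

Equivalent; both directions hold.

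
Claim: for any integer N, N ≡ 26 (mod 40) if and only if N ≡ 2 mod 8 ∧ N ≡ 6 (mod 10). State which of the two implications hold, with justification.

[⇒] Suppose N ≡ 26 (mod 40); write N = 40j + 26. Since 8 ∣ 40, reducing mod 8 gives N ≡ 26 ≡ 2 (mod 8); since 10 ∣ 40, reducing mod 10 gives N ≡ 26 ≡ 6 (mod 10).

[⇐] Conversely, if N ≡ 2 (mod 8) and N ≡ 6 (mod 10), then by the Chinese remainder theorem N ≡ 26 (mod 40). This is exactly N ≡ 26 (mod 40).

Both directions hold; the statement is true.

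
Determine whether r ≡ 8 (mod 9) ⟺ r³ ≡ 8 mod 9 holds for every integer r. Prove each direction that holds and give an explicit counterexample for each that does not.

(→) Suppose r ≡ 8 (mod 9). Write r = 9j + 8. Then (9j + 8)³ = 729j³ + 1944j² + 1728j + 512 = 9(81j³ + 216j² + 192j + 56) + 8, so r³ ≡ 8 (mod 9).

(←) This fails: take r = 2. Then 2³ = 8 ≡ 8 (mod 9), yet 2 ≡ 2 (mod 9), not 8.

Only the forward direction holds.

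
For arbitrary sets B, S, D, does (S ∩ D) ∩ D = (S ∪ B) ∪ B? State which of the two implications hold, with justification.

Reverse inclusion. This inclusion fails. Take B = {1}, S = ∅, D = ∅; then 1 ∈ (S ∪ B) ∪ B but 1 ∉ (S ∩ D) ∩ D.

Forward inclusion. Let x ∈ (S ∩ D) ∩ D. Then either x ∈ S ∩ D and x ∉ B; or x ∈ B ∩ S ∩ D. In each case x ∈ (S ∪ B) ∪ B, so (S ∩ D) ∩ D ⊆ (S ∪ B) ∪ B.

(⊆) holds; (⊇) fails.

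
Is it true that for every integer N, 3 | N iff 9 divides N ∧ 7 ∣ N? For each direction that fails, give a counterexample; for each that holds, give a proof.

Only the reverse direction holds.

(←) Suppose 9 ∣ N and 7 ∣ N. Any common multiple of 9 and 7 is a multiple of their lcm; here gcd(9, 7) = 1, so lcm(9, 7) = 9·7 = 63, so 63 ∣ N. Since 3 ∣ 63, it follows that 3 ∣ N.

(→) This fails: take N = 3. Certainly 3 ∣ 3, but 9 ∤ 3.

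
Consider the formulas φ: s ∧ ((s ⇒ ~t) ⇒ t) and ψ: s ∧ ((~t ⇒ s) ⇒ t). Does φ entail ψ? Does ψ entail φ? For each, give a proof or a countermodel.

[⇒] Assume the antecedent. If t is true, the antecedent forces (t = T, s = T), and s ∧ ((~t ⇒ s) ⇒ t) holds there. If t is false, the antecedent cannot hold. Either way s ∧ ((~t ⇒ s) ⇒ t) holds.

[⇐] Assume the antecedent. If t is true, the antecedent forces (t = T, s = T), and s ∧ ((s ⇒ ~t) ⇒ t) holds there. If t is false, the antecedent cannot hold. Either way s ∧ ((s ⇒ ~t) ⇒ t) holds.

Both implications hold.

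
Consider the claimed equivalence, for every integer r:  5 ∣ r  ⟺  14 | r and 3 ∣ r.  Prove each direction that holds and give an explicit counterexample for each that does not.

Neither direction holds.

(⇒) This fails: take r = 5. Certainly 5 ∣ 5, but 14 ∤ 5.

(⇐) This fails: take r = 42. Both 14 ∣ 42 and 3 ∣ 42, yet 42 is not a multiple of 5 (since 42 = 8·5 + 2), so 5 ∤ 42.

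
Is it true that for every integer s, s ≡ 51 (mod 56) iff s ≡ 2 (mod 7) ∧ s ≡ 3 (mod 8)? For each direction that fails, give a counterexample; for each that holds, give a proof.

Both directions hold.

(→) Suppose s ≡ 51 (mod 56); write s = 56j + 51. Since 7 ∣ 56, reducing mod 7 gives s ≡ 51 ≡ 2 (mod 7); since 8 ∣ 56, reducing mod 8 gives s ≡ 51 ≡ 3 (mod 8).

(←) Conversely, if s ≡ 2 (mod 7) and s ≡ 3 (mod 8), then by the Chinese remainder theorem s ≡ 51 (mod 56). This is exactly s ≡ 51 (mod 56).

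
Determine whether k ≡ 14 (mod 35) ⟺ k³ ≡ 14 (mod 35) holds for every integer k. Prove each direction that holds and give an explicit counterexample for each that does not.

Both implications hold.

(⇒) Suppose k ≡ 14 (mod 35). Write k = 35j + 14. Then (35j + 14)³ = 42875j³ + 51450j² + 20580j + 2744 = 35(1225j³ + 1470j² + 588j + 78) + 14, so k³ ≡ 14 (mod 35).

(⇐) Conversely, suppose k³ ≡ 14 (mod 35). The only residue r in {0, …, 34} with r³ ≡ 14 (mod 35) is r = 14, so k ≡ 14 (mod 35).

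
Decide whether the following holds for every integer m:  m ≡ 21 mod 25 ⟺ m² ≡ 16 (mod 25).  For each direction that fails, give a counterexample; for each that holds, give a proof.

(⇒) holds; (⇐) fails.

(⟹) Suppose m ≡ 21 mod 25. Write m = 25j + 21. Then (25j + 21)² = 625j² + 1050j + 441 = 25(25j² + 42j + 17) + 16, so m² ≡ 16 (mod 25).

(⟸) This fails: take m = 4. Then 4² = 16 ≡ 16 (mod 25), yet 4 ≡ 4 (mod 25), not 21.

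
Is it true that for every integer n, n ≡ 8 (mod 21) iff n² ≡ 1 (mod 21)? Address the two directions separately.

Only the forward direction holds.

(⇒) Suppose n ≡ 8 (mod 21). Write n = 21j + 8. Then (21j + 8)² = 441j² + 336j + 64 = 21(21j² + 16j + 3) + 1, so n² ≡ 1 (mod 21).

(⇐) This fails: take n = 1. Then 1² = 1 ≡ 1 (mod 21), yet 1 ≡ 1 (mod 21), not 8.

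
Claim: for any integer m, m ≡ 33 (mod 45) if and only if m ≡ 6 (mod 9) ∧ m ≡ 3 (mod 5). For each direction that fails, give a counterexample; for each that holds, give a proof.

Both directions hold.

Forward direction. Suppose m ≡ 33 (mod 45); write m = 45j + 33. Since 9 ∣ 45, reducing mod 9 gives m ≡ 33 ≡ 6 (mod 9); since 5 ∣ 45, reducing mod 5 gives m ≡ 33 ≡ 3 (mod 5).

Converse. If m ≡ 6 (mod 9) and m ≡ 3 (mod 5), then by the Chinese remainder theorem m ≡ 33 (mod 45). This is exactly m ≡ 33 (mod 45).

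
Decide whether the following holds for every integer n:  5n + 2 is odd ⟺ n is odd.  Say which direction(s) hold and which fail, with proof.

Both directions hold.

(⟸) Suppose n is odd; write n = 2j + 1. Then 5n + 2 = 5·(2j + 1) + 2 = 2·5j + 7, which is odd.

(⟹) Suppose 5n + 2 is odd. Since 5 is odd, 5n and n have the same parity, so 5n + 2 ≡ n + 2 (mod 2). As 2 is even, 5n + 2 is odd exactly when n is odd. Thus n is odd.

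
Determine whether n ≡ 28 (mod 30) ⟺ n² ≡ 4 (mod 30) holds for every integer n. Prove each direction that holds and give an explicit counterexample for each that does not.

Only the forward direction holds.

(→) Suppose n ≡ 28 (mod 30). Write n = 30j + 28. Then (30j + 28)² = 900j² + 1680j + 784 = 30(30j² + 56j + 26) + 4, so n² ≡ 4 (mod 30).

(←) This fails: take n = 2. Then 2² = 4 ≡ 4 (mod 30), yet 2 ≡ 2 (mod 30), not 28.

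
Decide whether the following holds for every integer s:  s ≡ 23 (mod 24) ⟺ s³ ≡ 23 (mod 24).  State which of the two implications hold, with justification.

Both directions hold.

(⇐) Suppose s³ ≡ 23 (mod 24). The only residue r in {0, …, 23} with r³ ≡ 23 (mod 24) is r = 23, so s ≡ 23 (mod 24).

(⇒) Suppose s ≡ 23 (mod 24). Write s = 24j + 23. Then (24j + 23)³ = 13824j³ + 39744j² + 38088j + 12167 = 24(576j³ + 1656j² + 1587j + 506) + 23, so s³ ≡ 23 (mod 24).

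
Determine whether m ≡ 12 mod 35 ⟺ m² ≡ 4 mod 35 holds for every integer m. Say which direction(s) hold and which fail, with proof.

(⟹) Suppose m ≡ 12 mod 35. Write m = 35j + 12. Then (35j + 12)² = 1225j² + 840j + 144 = 35(35j² + 24j + 4) + 4, so m² ≡ 4 (mod 35).

(⟸) This fails: take m = 2. Then 2² = 4 ≡ 4 (mod 35), yet 2 ≡ 2 (mod 35), not 12.

Only the forward direction holds.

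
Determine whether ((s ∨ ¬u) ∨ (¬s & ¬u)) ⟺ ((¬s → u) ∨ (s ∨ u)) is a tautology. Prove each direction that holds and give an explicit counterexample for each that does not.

Forward direction. This fails. Under s = F, u = F, the left side is true but the right side is false.

Converse. This fails. Under s = F, u = T, the left side is false but the right side is true.

Both directions fail.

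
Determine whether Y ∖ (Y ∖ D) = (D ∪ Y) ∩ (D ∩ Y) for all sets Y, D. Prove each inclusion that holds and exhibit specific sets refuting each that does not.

The two sets are equal.

(⟹) Let x ∈ Y ∖ (Y ∖ D). Then x ∈ Y ∩ D, from which x ∈ (D ∪ Y) ∩ (D ∩ Y).

(⟸) Let x ∈ (D ∪ Y) ∩ (D ∩ Y). Then x ∈ Y ∩ D, from which x ∈ Y ∖ (Y ∖ D).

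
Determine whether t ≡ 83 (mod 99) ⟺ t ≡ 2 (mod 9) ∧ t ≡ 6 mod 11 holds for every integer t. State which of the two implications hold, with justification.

The biconditional holds.

Converse. If t ≡ 2 (mod 9) and t ≡ 6 (mod 11), then by the Chinese remainder theorem t ≡ 83 (mod 99). This is exactly t ≡ 83 (mod 99).

Forward direction. Suppose t ≡ 83 (mod 99); write t = 99j + 83. Since 9 ∣ 99, reducing mod 9 gives t ≡ 83 ≡ 2 (mod 9); since 11 ∣ 99, reducing mod 11 gives t ≡ 83 ≡ 6 (mod 11).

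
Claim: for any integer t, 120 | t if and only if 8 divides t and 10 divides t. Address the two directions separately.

Not equivalent: only (⇒) holds.

(⟹) If 120 ∣ t, write t = 120q. Since 120 = 15·8, t = 8·(15q), so 8 ∣ t; and since 120 = 12·10, t = 10·(12q), so 10 ∣ t.

(⟸) This fails: take t = 40. Both 8 ∣ 40 and 10 ∣ 40, yet 40 is not a multiple of 120 (since 40 = 0·120 + 40), so 120 ∤ 40.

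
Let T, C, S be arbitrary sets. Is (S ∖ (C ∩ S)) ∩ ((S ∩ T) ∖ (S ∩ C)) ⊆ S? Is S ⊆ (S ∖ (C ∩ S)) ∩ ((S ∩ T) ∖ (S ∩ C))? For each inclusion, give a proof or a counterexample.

The sets are not equal: only the forward inclusion holds.

(⟹) Let x ∈ (S ∖ (C ∩ S)) ∩ ((S ∩ T) ∖ (S ∩ C)). Then x ∈ T ∩ S and x ∉ C, from which x ∈ S.

(⟸) This inclusion fails. Take T = ∅, C = ∅, S = {1}; then 1 ∈ S but 1 ∉ (S ∖ (C ∩ S)) ∩ ((S ∩ T) ∖ (S ∩ C)).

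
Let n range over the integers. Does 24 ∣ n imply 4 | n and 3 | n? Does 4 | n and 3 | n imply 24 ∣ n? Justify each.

Not equivalent: only (⇒) holds.

(⇐) This fails: take n = 12. Both 4 ∣ 12 and 3 ∣ 12, yet 12 is not a multiple of 24 (since 12 = 0·24 + 12), so 24 ∤ 12.

(⇒) If 24 ∣ n, write n = 24q. Since 24 = 6·4, n = 4·(6q), so 4 ∣ n; and since 24 = 8·3, n = 3·(8q), so 3 ∣ n.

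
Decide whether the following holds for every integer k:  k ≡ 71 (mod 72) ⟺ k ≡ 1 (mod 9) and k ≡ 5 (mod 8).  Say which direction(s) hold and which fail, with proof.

Both directions fail.

(⟹) This fails: k = 71 gives 71 ≡ 71 (mod 72) but 71 ≡ 8 (mod 9), so the conjunction on the right does not hold.

(⟸) This fails: k = 37 satisfies both congruences on the right (37 ≡ 1 mod 9 and 37 ≡ 5 mod 8) yet 37 ≡ 37 (mod 72), not 71.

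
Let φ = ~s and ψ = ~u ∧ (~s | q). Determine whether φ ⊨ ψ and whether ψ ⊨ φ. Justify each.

(⇒) fails and (⇐) fails.

Forward direction. This fails. Under s = F, q = F, u = T, the left side is true but the right side is false.

Converse. This fails. Under s = T, q = T, u = F, the left side is false but the right side is true.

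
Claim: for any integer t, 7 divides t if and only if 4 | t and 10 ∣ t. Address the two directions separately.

Neither implication holds.

Forward direction. This fails: take t = 7. Certainly 7 ∣ 7, but 4 ∤ 7.

Converse. This fails: take t = 20. Both 4 ∣ 20 and 10 ∣ 20, yet 20 is not a multiple of 7 (since 20 = 2·7 + 6), so 7 ∤ 20.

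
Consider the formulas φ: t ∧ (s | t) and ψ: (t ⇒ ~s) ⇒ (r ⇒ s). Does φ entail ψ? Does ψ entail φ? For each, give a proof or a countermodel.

Neither implication holds.

(⇒) This fails. Under s = F, r = T, t = T, the left side is true but the right side is false.

(⇐) This fails. Under s = F, r = F, t = F, the left side is false but the right side is true.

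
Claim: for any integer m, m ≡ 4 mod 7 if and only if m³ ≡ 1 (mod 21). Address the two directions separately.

[⇒] This fails: take m = 11. Then 11 ≡ 4 (mod 7), but 11³ = 1331 ≡ 8 (mod 21), not 1.

[⇐] This fails: take m = 1. Then 1³ = 1 ≡ 1 (mod 21), yet 1 ≡ 1 (mod 7), not 4.

Neither implication holds.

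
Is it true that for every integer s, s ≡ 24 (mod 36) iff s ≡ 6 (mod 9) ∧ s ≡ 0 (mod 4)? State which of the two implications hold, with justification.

Forward direction. Suppose s ≡ 24 (mod 36); write s = 36j + 24. Since 9 ∣ 36, reducing mod 9 gives s ≡ 24 ≡ 6 (mod 9); since 4 ∣ 36, reducing mod 4 gives s ≡ 24 ≡ 0 (mod 4).

Converse. If s ≡ 6 (mod 9) and s ≡ 0 (mod 4), then by the Chinese remainder theorem s ≡ 24 (mod 36). This is exactly s ≡ 24 (mod 36).

The biconditional holds.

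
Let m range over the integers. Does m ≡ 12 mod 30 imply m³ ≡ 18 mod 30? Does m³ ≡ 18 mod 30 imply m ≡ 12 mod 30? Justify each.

(⟸) Suppose m³ ≡ 18 (mod 30). The only residue r in {0, …, 29} with r³ ≡ 18 (mod 30) is r = 12, so m ≡ 12 (mod 30).

(⟹) Suppose m ≡ 12 mod 30. Write m = 30j + 12. Then (30j + 12)³ = 27000j³ + 32400j² + 12960j + 1728 = 30(900j³ + 1080j² + 432j + 57) + 18, so m³ ≡ 18 (mod 30).

Both directions hold.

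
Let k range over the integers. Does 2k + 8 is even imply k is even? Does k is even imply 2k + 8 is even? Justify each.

(⇐) Suppose k is even. Since 2 is even, 2k is even for every k, so 2k + 8 has the same parity as 8, which is even. Hence 2k + 8 is even.

(⇒) This fails: take k = 7. Then 2k + 8 = 22, which is even, yet k = 7 is odd, not even.

Not equivalent: only (⇐) holds.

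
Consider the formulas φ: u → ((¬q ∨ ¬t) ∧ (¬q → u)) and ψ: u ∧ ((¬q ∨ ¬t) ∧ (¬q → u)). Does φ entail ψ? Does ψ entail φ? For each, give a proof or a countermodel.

(⇐) Assume the antecedent. If t is true, the antecedent forces (t = T, q = F, u = T), and u → ((¬q ∨ ¬t) ∧ (¬q → u)) holds there. If t is false, u → ((¬q ∨ ¬t) ∧ (¬q → u)) reduces to true regardless of the other variables. Either way u → ((¬q ∨ ¬t) ∧ (¬q → u)) holds.

(⇒) This fails. Under t = F, q = F, u = F, the left side is true but the right side is false.

Not equivalent: only (⇐) holds.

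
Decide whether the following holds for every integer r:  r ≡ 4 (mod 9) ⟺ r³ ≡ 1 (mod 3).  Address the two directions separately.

Only the forward direction holds.

(⟹) Suppose r ≡ 4 (mod 9). Then r³ ≡ 4³ = 64 (mod 9), and since 3 ∣ 9, also r³ ≡ 1 (mod 3).

(⟸) This fails: take r = 1. Then 1³ = 1 ≡ 1 (mod 3), yet 1 ≡ 1 (mod 9), not 4.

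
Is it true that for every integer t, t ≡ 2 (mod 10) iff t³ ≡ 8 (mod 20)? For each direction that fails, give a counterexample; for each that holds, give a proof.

(⟹) Suppose t ≡ 2 (mod 10). Working modulo 20, t ∈ {2, 12}; for each such r, r³ ≡ 8 (mod 20).

(⟸) Conversely, the residues r modulo 20 with r³ ≡ 8 (mod 20) are exactly {2, 12}, and each is ≡ 2 (mod 10).

The biconditional holds.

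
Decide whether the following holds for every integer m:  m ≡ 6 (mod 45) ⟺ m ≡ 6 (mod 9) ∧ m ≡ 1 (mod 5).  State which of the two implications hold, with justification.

(⇐) If m ≡ 6 (mod 9) and m ≡ 1 (mod 5), then by the Chinese remainder theorem m ≡ 6 (mod 45). This is exactly m ≡ 6 (mod 45).

(⇒) Suppose m ≡ 6 (mod 45); write m = 45j + 6. Since 9 ∣ 45, reducing mod 9 gives m ≡ 6 (mod 9); since 5 ∣ 45, reducing mod 5 gives m ≡ 6 ≡ 1 (mod 5).

Both directions hold; the statement is true.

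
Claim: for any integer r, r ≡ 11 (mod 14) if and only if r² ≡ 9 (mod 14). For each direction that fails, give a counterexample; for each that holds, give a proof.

(←) This fails: take r = 3. Then 3² = 9 ≡ 9 (mod 14), yet 3 ≡ 3 (mod 14), not 11.

(→) Suppose r ≡ 11 (mod 14). Write r = 14j + 11. Then (14j + 11)² = 196j² + 308j + 121 = 14(14j² + 22j + 8) + 9, so r² ≡ 9 (mod 14).

The forward direction holds; the converse fails.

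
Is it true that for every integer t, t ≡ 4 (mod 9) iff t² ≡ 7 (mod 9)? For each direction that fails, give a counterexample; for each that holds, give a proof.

Forward direction. Suppose t ≡ 4 (mod 9). Write t = 9j + 4. Then (9j + 4)² = 81j² + 72j + 16 = 9(9j² + 8j + 1) + 7, so t² ≡ 7 (mod 9).

Converse. This fails: take t = 5. Then 5² = 25 ≡ 7 (mod 9), yet 5 ≡ 5 (mod 9), not 4.

The forward direction holds; the converse fails.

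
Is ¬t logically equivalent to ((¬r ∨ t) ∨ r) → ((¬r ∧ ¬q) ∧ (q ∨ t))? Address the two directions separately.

(⟹) This fails. Under t = F, r = F, q = F, the left side is true but the right side is false.

(⟸) This fails. Under t = T, r = F, q = F, the left side is false but the right side is true.

Neither direction holds.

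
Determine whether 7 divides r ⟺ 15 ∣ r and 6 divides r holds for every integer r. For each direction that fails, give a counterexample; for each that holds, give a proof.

Neither implication holds.

(→) This fails: take r = 7. Certainly 7 ∣ 7, but 15 ∤ 7.

(←) This fails: take r = 30. Both 15 ∣ 30 and 6 ∣ 30, yet 30 is not a multiple of 7 (since 30 = 4·7 + 2), so 7 ∤ 30.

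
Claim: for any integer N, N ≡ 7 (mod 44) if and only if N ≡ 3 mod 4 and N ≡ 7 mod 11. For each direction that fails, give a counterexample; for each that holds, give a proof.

Both directions hold; the statement is true.

Converse. If N ≡ 3 (mod 4) and N ≡ 7 (mod 11), then by the Chinese remainder theorem N ≡ 7 (mod 44). This is exactly N ≡ 7 (mod 44).

Forward direction. Suppose N ≡ 7 (mod 44); write N = 44j + 7. Since 4 ∣ 44, reducing mod 4 gives N ≡ 7 ≡ 3 (mod 4); since 11 ∣ 44, reducing mod 11 gives N ≡ 7 (mod 11).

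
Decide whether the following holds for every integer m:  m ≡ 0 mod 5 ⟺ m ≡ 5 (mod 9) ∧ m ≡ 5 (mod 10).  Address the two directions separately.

(→) This fails: m = 0 gives 0 ≡ 0 (mod 5) but 0 ≡ 0 (mod 9), so the conjunction on the right does not hold.

(←) Conversely, if m ≡ 5 (mod 9) and m ≡ 5 (mod 10), then by the Chinese remainder theorem m ≡ 5 (mod 90). Since 5 ≡ 0 (mod 5) and 5 ∣ 90, we get m ≡ 0 (mod 5).

Only the reverse direction holds.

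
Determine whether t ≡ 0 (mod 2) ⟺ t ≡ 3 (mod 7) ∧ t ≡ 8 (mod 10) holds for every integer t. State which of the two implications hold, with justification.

(⇒) fails; (⇐) holds.

(→) This fails: t = 0 gives 0 ≡ 0 (mod 2) but 0 ≡ 0 (mod 7), so the conjunction on the right does not hold.

(←) Conversely, if t ≡ 3 (mod 7) and t ≡ 8 (mod 10), then by the Chinese remainder theorem t ≡ 38 (mod 70). Since 38 ≡ 0 (mod 2) and 2 ∣ 70, we get t ≡ 0 (mod 2).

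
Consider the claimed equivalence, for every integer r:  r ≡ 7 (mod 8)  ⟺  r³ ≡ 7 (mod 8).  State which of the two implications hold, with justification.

Forward direction. Suppose r ≡ 7 (mod 8). Write r = 8j + 7. Then (8j + 7)³ = 512j³ + 1344j² + 1176j + 343 = 8(64j³ + 168j² + 147j + 42) + 7, so r³ ≡ 7 (mod 8).

Converse. For the converse, argue contrapositively. If r ≢ 7 (mod 8), then r is congruent to one of 0, 1, 2, 3, 4, 5, 6 modulo 8, and these give r³ ≡ 0, 1, 0, 3, 0, 5, 0 respectively — never 7.

Equivalent; both directions hold.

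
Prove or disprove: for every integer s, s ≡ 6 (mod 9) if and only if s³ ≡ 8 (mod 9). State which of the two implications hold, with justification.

Neither direction holds.

(→) This fails: take s = 6. Then 6 ≡ 6 (mod 9), but 6³ = 216 ≡ 0 (mod 9), not 8.

(←) This fails: take s = 2. Then 2³ = 8 ≡ 8 (mod 9), yet 2 ≡ 2 (mod 9), not 6.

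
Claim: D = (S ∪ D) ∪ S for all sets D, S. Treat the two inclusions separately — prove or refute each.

Forward inclusion. Let x ∈ D. Then either x ∈ D and x ∉ S; or x ∈ D ∩ S. In each case x ∈ (S ∪ D) ∪ S, so D ⊆ (S ∪ D) ∪ S.

Reverse inclusion. This inclusion fails. Take D = ∅, S = {1}; then 1 ∈ (S ∪ D) ∪ S but 1 ∉ D.

The sets are not equal: only the forward inclusion holds.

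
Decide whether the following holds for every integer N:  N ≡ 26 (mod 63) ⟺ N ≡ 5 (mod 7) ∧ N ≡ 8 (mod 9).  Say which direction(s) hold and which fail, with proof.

Both implications hold.

[⇒] Suppose N ≡ 26 (mod 63); write N = 63j + 26. Since 7 ∣ 63, reducing mod 7 gives N ≡ 26 ≡ 5 (mod 7); since 9 ∣ 63, reducing mod 9 gives N ≡ 26 ≡ 8 (mod 9).

[⇐] Conversely, if N ≡ 5 (mod 7) and N ≡ 8 (mod 9), then by the Chinese remainder theorem N ≡ 26 (mod 63). This is exactly N ≡ 26 (mod 63).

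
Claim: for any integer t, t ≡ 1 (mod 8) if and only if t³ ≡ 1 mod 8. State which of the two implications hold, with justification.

The biconditional holds.

(⇐) Suppose t³ ≡ 1 (mod 8). The only residue r in {0, …, 7} with r³ ≡ 1 (mod 8) is r = 1, so t ≡ 1 (mod 8).

(⇒) Suppose t ≡ 1 (mod 8). Write t = 8j + 1. Then (8j + 1)³ = 512j³ + 192j² + 24j + 1 = 8(64j³ + 24j² + 3j) + 1, so t³ ≡ 1 (mod 8).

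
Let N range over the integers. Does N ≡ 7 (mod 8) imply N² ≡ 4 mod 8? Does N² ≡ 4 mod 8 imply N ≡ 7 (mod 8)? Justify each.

(⟹) This fails: take N = 7. Then 7 ≡ 7 (mod 8), but 7² = 49 ≡ 1 (mod 8), not 4.

(⟸) This fails: take N = 2. Then 2² = 4 ≡ 4 (mod 8), yet 2 ≡ 2 (mod 8), not 7.

Neither implication holds.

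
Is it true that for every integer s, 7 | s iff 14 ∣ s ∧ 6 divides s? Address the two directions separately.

(⇒) fails; (⇐) holds.

(⟸) Suppose 14 ∣ s and 6 ∣ s. Any common multiple of 14 and 6 is a multiple of their lcm; here lcm(14, 6) = 14·6/gcd(14, 6) = 84/2 = 42, so 42 ∣ s. Since 7 ∣ 42, it follows that 7 ∣ s.

(⟹) This fails: take s = 7. Certainly 7 ∣ 7, but 14 ∤ 7.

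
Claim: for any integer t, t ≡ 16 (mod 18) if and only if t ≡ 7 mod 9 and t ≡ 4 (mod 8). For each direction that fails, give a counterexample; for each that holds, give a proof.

(⇒) fails; (⇐) holds.

(→) This fails: t = 16 gives 16 ≡ 16 (mod 18) but 16 ≡ 0 (mod 8), so the conjunction on the right does not hold.

(←) Conversely, if t ≡ 7 (mod 9) and t ≡ 4 (mod 8), then by the Chinese remainder theorem t ≡ 52 (mod 72). Since 52 ≡ 16 (mod 18) and 18 ∣ 72, we get t ≡ 16 (mod 18).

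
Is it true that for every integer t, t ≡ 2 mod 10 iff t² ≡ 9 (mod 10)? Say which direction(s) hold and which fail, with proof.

Neither implication holds.

(⇒) This fails: take t = 2. Then 2 ≡ 2 (mod 10), but 2² = 4 ≡ 4 (mod 10), not 9.

(⇐) This fails: take t = 3. Then 3² = 9 ≡ 9 (mod 10), yet 3 ≡ 3 (mod 10), not 2.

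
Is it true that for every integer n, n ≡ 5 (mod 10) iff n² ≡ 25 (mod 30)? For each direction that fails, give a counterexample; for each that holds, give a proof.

Forward direction. This fails: take n = 15. Then 15 ≡ 5 (mod 10), but 15² = 225 ≡ 15 (mod 30), not 25.

Converse. The residues r modulo 30 with r² ≡ 25 (mod 30) are exactly {5, 25}, and each is ≡ 5 (mod 10).

The forward direction fails; the converse holds.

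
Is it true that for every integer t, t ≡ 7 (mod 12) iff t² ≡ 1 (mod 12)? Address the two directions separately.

(→) Suppose t ≡ 7 (mod 12). Write t = 12j + 7. Then (12j + 7)² = 144j² + 168j + 49 = 12(12j² + 14j + 4) + 1, so t² ≡ 1 (mod 12).

(←) This fails: take t = 1. Then 1² = 1 ≡ 1 (mod 12), yet 1 ≡ 1 (mod 12), not 7.

(⇒) holds; (⇐) fails.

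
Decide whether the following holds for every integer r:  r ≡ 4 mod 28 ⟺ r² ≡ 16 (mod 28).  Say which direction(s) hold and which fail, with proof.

[⇒] Suppose r ≡ 4 mod 28. Write r = 28j + 4. Then (28j + 4)² = 784j² + 224j + 16 = 28(28j² + 8j) + 16, so r² ≡ 16 (mod 28).

[⇐] This fails: take r = 10. Then 10² = 100 ≡ 16 (mod 28), yet 10 ≡ 10 (mod 28), not 4.

(⇒) holds; (⇐) fails.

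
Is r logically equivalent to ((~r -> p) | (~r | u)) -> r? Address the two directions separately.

Both implications hold.

(←) Assume the antecedent. If u is true, the antecedent forces (u = T, r = T, p = F) or (u = T, r = T, p = T), and r holds there. If u is false, the antecedent forces (u = F, r = T, p = F) or (u = F, r = T, p = T), and r holds there. Either way r holds.

(→) Assume the antecedent. If u is true, the antecedent forces (u = T, r = T, p = F) or (u = T, r = T, p = T), and ((~r -> p) | (~r | u)) -> r holds there. If u is false, the antecedent forces (u = F, r = T, p = F) or (u = F, r = T, p = T), and ((~r -> p) | (~r | u)) -> r holds there. Either way ((~r -> p) | (~r | u)) -> r holds.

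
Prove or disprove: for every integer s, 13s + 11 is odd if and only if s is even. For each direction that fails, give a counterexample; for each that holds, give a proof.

Both directions hold; the statement is true.

Forward direction. Suppose 13s + 11 is odd. Since 13 is odd, 13s and s have the same parity, so 13s + 11 ≡ s + 11 (mod 2). As 11 is odd, 13s + 11 is odd exactly when s is even. Thus s is even.

Converse. Suppose s is even; write s = 2j. Then 13s + 11 = 13·(2j) + 11 = 2·13j + 11, which is odd.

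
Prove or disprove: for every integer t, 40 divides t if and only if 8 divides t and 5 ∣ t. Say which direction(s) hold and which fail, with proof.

(→) If 40 ∣ t, write t = 40q. Since 40 = 5·8, t = 8·(5q), so 8 ∣ t; and since 40 = 8·5, t = 5·(8q), so 5 ∣ t.

(←) Suppose 8 ∣ t and 5 ∣ t. Any common multiple of 8 and 5 is a multiple of their lcm; here gcd(8, 5) = 1, so lcm(8, 5) = 8·5 = 40, so 40 ∣ t.

Both directions hold.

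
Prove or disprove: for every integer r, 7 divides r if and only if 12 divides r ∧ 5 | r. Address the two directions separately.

Neither implication holds.

(→) This fails: take r = 7. Certainly 7 ∣ 7, but 12 ∤ 7.

(←) This fails: take r = 60. Both 12 ∣ 60 and 5 ∣ 60, yet 60 is not a multiple of 7 (since 60 = 8·7 + 4), so 7 ∤ 60.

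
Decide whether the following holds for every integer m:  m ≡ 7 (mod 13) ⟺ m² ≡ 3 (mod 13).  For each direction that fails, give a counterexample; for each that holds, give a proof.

(⟹) This fails: take m = 7. Then 7 ≡ 7 (mod 13), but 7² = 49 ≡ 10 (mod 13), not 3.

(⟸) This fails: take m = 4. Then 4² = 16 ≡ 3 (mod 13), yet 4 ≡ 4 (mod 13), not 7.

Neither implication holds.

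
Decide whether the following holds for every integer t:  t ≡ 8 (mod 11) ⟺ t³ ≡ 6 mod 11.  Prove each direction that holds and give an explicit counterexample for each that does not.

(⟹) Suppose t ≡ 8 (mod 11). Write t = 11j + 8. Then (11j + 8)³ = 1331j³ + 2904j² + 2112j + 512 = 11(121j³ + 264j² + 192j + 46) + 6, so t³ ≡ 6 (mod 11).

(⟸) Conversely, suppose t³ ≡ 6 (mod 11). The only residue r in {0, …, 10} with r³ ≡ 6 (mod 11) is r = 8, so t ≡ 8 (mod 11).

The biconditional holds.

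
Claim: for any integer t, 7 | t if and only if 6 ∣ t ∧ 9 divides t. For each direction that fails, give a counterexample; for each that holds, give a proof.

(⟹) This fails: take t = 7. Certainly 7 ∣ 7, but 6 ∤ 7.

(⟸) This fails: take t = 18. Both 6 ∣ 18 and 9 ∣ 18, yet 18 is not a multiple of 7 (since 18 = 2·7 + 4), so 7 ∤ 18.

Both directions fail.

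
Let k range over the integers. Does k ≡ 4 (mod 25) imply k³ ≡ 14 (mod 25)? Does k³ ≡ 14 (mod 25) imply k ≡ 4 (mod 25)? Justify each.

(⇒) Suppose k ≡ 4 (mod 25). Write k = 25j + 4. Then (25j + 4)³ = 15625j³ + 7500j² + 1200j + 64 = 25(625j³ + 300j² + 48j + 2) + 14, so k³ ≡ 14 (mod 25).

(⇐) Conversely, suppose k³ ≡ 14 (mod 25). The only residue r in {0, …, 24} with r³ ≡ 14 (mod 25) is r = 4, so k ≡ 4 (mod 25).

The biconditional holds.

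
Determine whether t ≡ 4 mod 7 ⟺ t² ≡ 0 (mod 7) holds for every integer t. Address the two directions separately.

(⇒) fails and (⇐) fails.

(→) This fails: take t = 4. Then 4 ≡ 4 (mod 7), but 4² = 16 ≡ 2 (mod 7), not 0.

(←) This fails: take t = 0. Then 0² = 0 ≡ 0 (mod 7), yet 0 ≡ 0 (mod 7), not 4.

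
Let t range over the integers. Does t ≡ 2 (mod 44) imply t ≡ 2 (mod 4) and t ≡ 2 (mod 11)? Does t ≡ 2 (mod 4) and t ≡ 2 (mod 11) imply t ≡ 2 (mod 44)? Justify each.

Both implications hold.

[⇒] Suppose t ≡ 2 (mod 44); write t = 44j + 2. Since 4 ∣ 44, reducing mod 4 gives t ≡ 2 (mod 4); since 11 ∣ 44, reducing mod 11 gives t ≡ 2 (mod 11).

[⇐] Conversely, if t ≡ 2 (mod 4) and t ≡ 2 (mod 11), then by the Chinese remainder theorem t ≡ 2 (mod 44). This is exactly t ≡ 2 (mod 44).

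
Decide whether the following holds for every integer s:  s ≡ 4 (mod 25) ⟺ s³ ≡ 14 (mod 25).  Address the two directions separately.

Both directions hold.

(→) Suppose s ≡ 4 (mod 25). Write s = 25j + 4. Then (25j + 4)³ = 15625j³ + 7500j² + 1200j + 64 = 25(625j³ + 300j² + 48j + 2) + 14, so s³ ≡ 14 (mod 25).

(←) Conversely, suppose s³ ≡ 14 (mod 25). The only residue r in {0, …, 24} with r³ ≡ 14 (mod 25) is r = 4, so s ≡ 4 (mod 25).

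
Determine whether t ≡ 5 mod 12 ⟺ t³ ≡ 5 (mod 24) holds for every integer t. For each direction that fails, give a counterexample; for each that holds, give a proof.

Not equivalent: only (⇐) holds.

(⟹) This fails: take t = 17. Then 17 ≡ 5 (mod 12), but 17³ = 4913 ≡ 17 (mod 24), not 5.

(⟸) Conversely, the residues r modulo 24 with r³ ≡ 5 (mod 24) are exactly {5}, and each is ≡ 5 (mod 12).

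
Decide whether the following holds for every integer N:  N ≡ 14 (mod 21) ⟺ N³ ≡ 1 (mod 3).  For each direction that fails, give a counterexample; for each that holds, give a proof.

Neither direction holds.

[⇒] This fails: take N = 14. Then 14 ≡ 14 (mod 21), but 14³ = 2744 ≡ 2 (mod 3), not 1.

[⇐] This fails: take N = 1. Then 1³ = 1 ≡ 1 (mod 3), yet 1 ≡ 1 (mod 21), not 14.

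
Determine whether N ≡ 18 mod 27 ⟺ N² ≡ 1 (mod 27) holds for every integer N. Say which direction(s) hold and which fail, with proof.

(⇒) This fails: take N = 18. Then 18 ≡ 18 (mod 27), but 18² = 324 ≡ 0 (mod 27), not 1.

(⇐) This fails: take N = 1. Then 1² = 1 ≡ 1 (mod 27), yet 1 ≡ 1 (mod 27), not 18.

Both directions fail.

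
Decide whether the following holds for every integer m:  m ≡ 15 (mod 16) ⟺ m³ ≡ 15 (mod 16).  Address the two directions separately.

(⇐) Suppose m³ ≡ 15 (mod 16). The only residue r in {0, …, 15} with r³ ≡ 15 (mod 16) is r = 15, so m ≡ 15 (mod 16).

(⇒) Suppose m ≡ 15 (mod 16). Write m = 16j + 15. Then (16j + 15)³ = 4096j³ + 11520j² + 10800j + 3375 = 16(256j³ + 720j² + 675j + 210) + 15, so m³ ≡ 15 (mod 16).

Both directions hold; the statement is true.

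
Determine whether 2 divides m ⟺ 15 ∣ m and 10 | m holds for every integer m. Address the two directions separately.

Converse. Suppose 15 ∣ m and 10 ∣ m. Any common multiple of 15 and 10 is a multiple of their lcm; here lcm(15, 10) = 15·10/gcd(15, 10) = 150/5 = 30, so 30 ∣ m. Since 2 ∣ 30, it follows that 2 ∣ m.

Forward direction. This fails: take m = 2. Certainly 2 ∣ 2, but 15 ∤ 2.

Not equivalent: only (⇐) holds.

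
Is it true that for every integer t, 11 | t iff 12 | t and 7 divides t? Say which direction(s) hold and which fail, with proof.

Both directions fail.

(⟹) This fails: take t = 11. Certainly 11 ∣ 11, but 12 ∤ 11.

(⟸) This fails: take t = 84. Both 12 ∣ 84 and 7 ∣ 84, yet 84 is not a multiple of 11 (since 84 = 7·11 + 7), so 11 ∤ 84.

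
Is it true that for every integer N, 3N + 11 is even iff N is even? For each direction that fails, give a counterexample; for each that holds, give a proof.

Forward direction. This fails: N = 1 gives 3N + 11 = 14, which is even, but 1 is odd, not even.

Converse. This also fails: N = 0 is even, but 3N + 11 = 11 is odd, not even.

Both directions fail.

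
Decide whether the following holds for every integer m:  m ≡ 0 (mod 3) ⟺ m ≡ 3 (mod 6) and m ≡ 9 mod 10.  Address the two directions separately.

Only the reverse direction holds.

[⇒] This fails: m = 0 gives 0 ≡ 0 (mod 3) but 0 ≡ 0 (mod 6), so the conjunction on the right does not hold.

[⇐] Conversely, if m ≡ 3 (mod 6) and m ≡ 9 (mod 10), then by the Chinese remainder theorem m ≡ 9 (mod 30). Since 9 ≡ 0 (mod 3) and 3 ∣ 30, we get m ≡ 0 (mod 3).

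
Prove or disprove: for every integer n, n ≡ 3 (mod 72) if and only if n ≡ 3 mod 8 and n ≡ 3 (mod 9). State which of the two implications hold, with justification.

Both implications hold.

(⟹) Suppose n ≡ 3 (mod 72); write n = 72j + 3. Since 8 ∣ 72, reducing mod 8 gives n ≡ 3 (mod 8); since 9 ∣ 72, reducing mod 9 gives n ≡ 3 (mod 9).

(⟸) Conversely, if n ≡ 3 (mod 8) and n ≡ 3 (mod 9), then by the Chinese remainder theorem n ≡ 3 (mod 72). This is exactly n ≡ 3 (mod 72).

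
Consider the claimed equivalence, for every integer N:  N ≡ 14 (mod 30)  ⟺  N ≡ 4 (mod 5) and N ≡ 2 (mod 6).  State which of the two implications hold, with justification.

[⇐] If N ≡ 4 (mod 5) and N ≡ 2 (mod 6), then by the Chinese remainder theorem N ≡ 14 (mod 30). This is exactly N ≡ 14 (mod 30).

[⇒] Suppose N ≡ 14 (mod 30); write N = 30j + 14. Since 5 ∣ 30, reducing mod 5 gives N ≡ 14 ≡ 4 (mod 5); since 6 ∣ 30, reducing mod 6 gives N ≡ 14 ≡ 2 (mod 6).

Both directions hold; the statement is true.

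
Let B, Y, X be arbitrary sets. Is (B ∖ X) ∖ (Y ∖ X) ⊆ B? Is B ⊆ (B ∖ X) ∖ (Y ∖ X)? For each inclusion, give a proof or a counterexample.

Only the forward inclusion holds.

(⟹) Let x ∈ (B ∖ X) ∖ (Y ∖ X). Then x ∈ B and x ∉ Y, X, from which x ∈ B.

(⟸) This inclusion fails. Take B = {1}, Y = {1}, X = ∅; then 1 ∈ B but 1 ∉ (B ∖ X) ∖ (Y ∖ X).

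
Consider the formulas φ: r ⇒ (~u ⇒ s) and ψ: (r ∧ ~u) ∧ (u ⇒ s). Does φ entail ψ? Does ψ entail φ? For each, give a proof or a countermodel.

[⇒] This fails. Under r = F, u = F, s = F, the left side is true but the right side is false.

[⇐] This fails. Under r = T, u = F, s = F, the left side is false but the right side is true.

Neither implication holds.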